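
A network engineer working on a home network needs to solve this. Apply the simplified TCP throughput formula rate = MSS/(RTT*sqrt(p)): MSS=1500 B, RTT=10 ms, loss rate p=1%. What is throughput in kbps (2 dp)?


Given: MSS = 1500 bytes, RTT = 10 ms, loss = 1%
RTT in seconds = 10 / 1000 = 0.01
Loss rate = 1% = 0.01
sqrt(loss) = sqrt(0.01) = 0.1
Throughput (bytes/s) = 1500 / (0.01 * 0.1) = 1500000.0000
Throughput (kbps) = 1500000.0000 * 8 / 1000 = 12000.000000 -> 12000.00 kbps (2 dp)

12000.00


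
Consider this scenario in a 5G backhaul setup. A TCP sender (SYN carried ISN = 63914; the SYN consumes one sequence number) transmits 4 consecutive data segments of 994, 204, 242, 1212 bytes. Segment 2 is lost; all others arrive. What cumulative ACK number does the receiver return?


SYN uses sequence number 63914; first data byte = ISN + 1 = 63915.
Segment 1: SEQ = 63915, len = 994 B, covers [63915, 64908]
Segment 2: SEQ = 64909, len = 204 B, covers [64909, 65112] [LOST]
Segment 3: SEQ = 65113, len = 242 B, covers [65113, 65354]
Segment 4: SEQ = 65355, len = 1212 B, covers [65355, 66566]
In-order data received: bytes [63915, 64908] (segments 1..1).
Segment 2 missing -> gap begins at byte 64909; later segments buffered out of order.
Cumulative ACK = next expected in-order byte = 63915 + 994 = 64909

64909


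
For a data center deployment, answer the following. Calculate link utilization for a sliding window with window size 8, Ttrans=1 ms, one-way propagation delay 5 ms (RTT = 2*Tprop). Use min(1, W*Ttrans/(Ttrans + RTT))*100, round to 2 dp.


Given: W = 8, Ttrans = 1 ms, RTT = 10 ms (= 2 * Tprop, Tprop = 5 ms)
Cycle time = Ttrans + RTT = 1 + 10 = 11 ms (first packet sent until its ACK returns)
W * Ttrans = 8 * 1 = 8 ms of sending per cycle
W * Ttrans / (Ttrans + RTT) = 8 / 11 = 0.727273
U = min(1, 0.727273) = 0.727273
U% = 72.73%

72.73


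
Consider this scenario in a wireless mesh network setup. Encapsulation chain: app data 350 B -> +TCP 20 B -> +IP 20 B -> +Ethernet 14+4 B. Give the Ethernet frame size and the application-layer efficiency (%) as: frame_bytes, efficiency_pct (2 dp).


TCP segment = 350 + 20 = 370 B
IP packet = 370 + 20 = 390 B
Ethernet frame = 390 + 14 + 4 = 408 B
Efficiency = app / frame = 350 / 408 = 0.857843 = 85.7843% -> 85.78% (2 dp)

408, 85.78


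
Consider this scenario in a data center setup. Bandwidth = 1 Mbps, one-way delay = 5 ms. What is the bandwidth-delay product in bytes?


Given: bandwidth = 1 Mbps, delay = 5 ms
BDP in bits = 1 * 10^6 * 5 / 1000
BDP in bits = 5000
BDP in bytes = 5000 / 8 = 625

625


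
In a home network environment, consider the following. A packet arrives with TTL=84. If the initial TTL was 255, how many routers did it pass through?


Given: initial TTL = 255, received TTL = 84
Hops = initial TTL - received TTL
Hops = 255 - 84 = 171

171


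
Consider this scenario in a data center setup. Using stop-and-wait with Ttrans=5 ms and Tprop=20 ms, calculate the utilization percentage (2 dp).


Given: Ttrans = 5 ms, Tprop = 20 ms
RTT = 2 * Tprop = 2 * 20 = 40 ms
U = Ttrans / (Ttrans + RTT)
U = 5 / (5 + 40)
U = 5 / 45 = 0.111111
U% = 11.11%

11.11


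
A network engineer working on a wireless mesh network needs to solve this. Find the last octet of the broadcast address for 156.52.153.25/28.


Given: IP = 156.52.153.25, prefix = /28
Host bits = 32 - 28 = 4
Network last octet = 25 AND mask = 16
Host part size = 2^4 - 1 = 15
Broadcast last octet = 16 OR 15 = 31

31


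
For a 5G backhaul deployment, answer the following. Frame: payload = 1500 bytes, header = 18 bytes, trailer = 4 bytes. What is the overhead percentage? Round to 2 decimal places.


Given: payload = 1500 B, header = 18 B, trailer = 4 B
Overhead bytes = header + trailer = 18 + 4 = 22
Total frame = payload + overhead = 1500 + 22 = 1522
Overhead % = 22 / 1522 * 100 = 1.4455% -> 1.45% (2 dp)

1.45


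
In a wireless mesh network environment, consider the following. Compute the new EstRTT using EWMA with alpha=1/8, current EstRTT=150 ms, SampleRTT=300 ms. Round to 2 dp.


Given: EstRTT = 150 ms, SampleRTT = 300 ms, alpha = 1/8
New EstRTT = (1 - alpha) * EstRTT + alpha * SampleRTT
(7/8) * 150 = 131.25
(1/8) * 300 = 37.5
New EstRTT = 131.25 + 37.5 = 168.75 ms -> 168.75 ms (2 dp)

168.75


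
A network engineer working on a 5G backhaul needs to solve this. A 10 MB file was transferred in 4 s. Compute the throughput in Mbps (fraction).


Given: file = 10 MB, time = 4 s
File in Mb = 10 * 8 = 80 Mb
Throughput = 80 / 4 Mbps
Throughput = 20 Mbps

20


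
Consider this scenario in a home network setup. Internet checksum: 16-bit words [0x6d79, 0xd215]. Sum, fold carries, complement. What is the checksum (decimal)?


Given words: [0x6d79, 0xd215]
Step 1: Sum all words
Raw sum = 28025 + 53781 = 81806
Step 2: Fold carry: (16270 + 1) = 16271
One's complement = ~16271 & 0xFFFF = 49264

49264


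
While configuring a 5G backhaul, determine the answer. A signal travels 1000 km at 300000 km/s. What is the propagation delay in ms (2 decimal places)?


Given: distance = 1000 km, speed = 300000 km/s
Delay = distance / speed = 1000 / 300000 seconds
Delay in ms = 1000 * 1000 / 300000
Delay = 3.3333 ms
Rounded to 2 dp = 3.33 ms

3.33


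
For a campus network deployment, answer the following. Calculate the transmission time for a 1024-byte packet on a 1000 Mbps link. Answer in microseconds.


Given: packet = 1024 bytes, bandwidth = 1000 Mbps
Packet in bits = 1024 * 8 = 8192 bits
Bandwidth = 1000 * 10^6 = 1000000000 bps
Time = 8192 / 1000000000 seconds
Time in us = 8192 * 10^6 / 1000000000 = 8.192

8.192


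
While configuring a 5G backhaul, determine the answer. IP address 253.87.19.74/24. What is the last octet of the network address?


Given: IP = 253.87.19.74, prefix = /24
Subnet mask = 255.255.255.0
Last octet of IP: 74
Last octet of mask: 0
Network last octet = 74 AND 0 = 0

0


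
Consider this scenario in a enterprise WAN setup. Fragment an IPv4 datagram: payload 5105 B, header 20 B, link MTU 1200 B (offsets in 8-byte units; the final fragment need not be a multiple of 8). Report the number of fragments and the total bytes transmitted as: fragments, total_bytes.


Max data per non-final fragment = floor((MTU - header)/8)*8 = floor((1200 - 20)/8)*8 = floor(1180/8)*8 = 1176 B
Final fragment needs no 8-byte alignment: it can carry up to MTU - header = 1180 B
Non-final fragments needed = ceil((payload - 1180) / 1176) = ceil(3925/1176) = ceil(3.3376) = 4
Number of fragments = 4 + 1 = 5
Fragment sizes (data): 4 * 1176 B + 401 B (last, 401 <= 1180 OK)
Total bytes sent = payload + n_frags * header = 5105 + 5*20 = 5105 + 100 = 5205 B

5, 5205


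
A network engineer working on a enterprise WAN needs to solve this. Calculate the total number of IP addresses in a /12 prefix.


Given: CIDR prefix /12
Host bits = 32 - 12 = 20
Total addresses = 2^20 = 1048576

1048576


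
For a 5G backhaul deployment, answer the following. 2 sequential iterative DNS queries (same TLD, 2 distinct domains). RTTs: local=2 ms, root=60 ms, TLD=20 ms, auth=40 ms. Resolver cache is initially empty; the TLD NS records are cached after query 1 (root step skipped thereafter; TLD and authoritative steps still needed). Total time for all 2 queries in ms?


Lookup 1 (cold cache): local + root + TLD + auth = 2 + 60 + 20 + 40 = 122 ms
Lookups 2..2 (TLD NS cached -> skip root; new domain -> still ask TLD and auth): local + TLD + auth = 2 + 20 + 40 = 62 ms each
Remaining 1 lookups: 1 * 62 = 62 ms
Total = 122 + 62 = 184 ms

184


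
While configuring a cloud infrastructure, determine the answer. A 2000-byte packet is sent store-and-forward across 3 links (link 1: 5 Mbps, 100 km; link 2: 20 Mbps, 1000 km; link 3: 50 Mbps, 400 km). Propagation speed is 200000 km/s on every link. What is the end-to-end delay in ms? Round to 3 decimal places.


Packet = 2000 bytes = 16000 bits. Store-and-forward: sum (t_trans + t_prop) per link.
Link 1: t_trans = 16000/(5*10^6) s = 3.2000 ms; t_prop = 100/200000 s = 0.5000 ms; subtotal = 3.7000 ms
Link 2: t_trans = 16000/(20*10^6) s = 0.8000 ms; t_prop = 1000/200000 s = 5.0000 ms; subtotal = 5.8000 ms
Link 3: t_trans = 16000/(50*10^6) s = 0.3200 ms; t_prop = 400/200000 s = 2.0000 ms; subtotal = 2.3200 ms
End-to-end = 3.7000 + 5.8000 + 2.3200 = 11.8200 ms -> 11.820 ms (3 dp)

11.820


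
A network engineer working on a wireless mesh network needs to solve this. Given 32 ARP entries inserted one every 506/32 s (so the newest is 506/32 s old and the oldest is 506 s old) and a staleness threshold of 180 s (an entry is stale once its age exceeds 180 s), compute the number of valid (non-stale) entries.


Ages are k * 506/32 s for k = 1..32 (spacing = 15.8125 s).
Entry k is valid iff k * 506/32 <= 180 iff k <= 32 * 180 / 506 = 11.3834
n_valid = floor(11.3834) = 11
(n_stale = 32 - 11 = 21)

11


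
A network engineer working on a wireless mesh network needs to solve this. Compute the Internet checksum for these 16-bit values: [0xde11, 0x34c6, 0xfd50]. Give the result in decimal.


Given words: [0xde11, 0x34c6, 0xfd50]
Step 1: Sum all words
Raw sum = 56849 + 13510 + 64848 = 135207
Step 2: Fold carry: (4135 + 2) = 4137
One's complement = ~4137 & 0xFFFF = 61398

61398


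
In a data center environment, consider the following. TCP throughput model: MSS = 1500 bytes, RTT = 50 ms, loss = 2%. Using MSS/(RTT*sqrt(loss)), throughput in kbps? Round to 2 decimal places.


Given: MSS = 1500 bytes, RTT = 50 ms, loss = 2%
RTT in seconds = 50 / 1000 = 0.05
Loss rate = 2% = 0.02
sqrt(loss) = sqrt(0.02) = 0.141421356237
Throughput (bytes/s) = 1500 / (0.05 * 0.141421356237) = 212132.0344
Throughput (kbps) = 212132.0344 * 8 / 1000 = 1697.056275 -> 1697.06 kbps (2 dp)

1697.06


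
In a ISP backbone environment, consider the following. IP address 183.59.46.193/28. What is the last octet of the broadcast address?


Given: IP = 183.59.46.193, prefix = /28
Host bits = 32 - 28 = 4
Network last octet = 193 AND mask = 192
Host part size = 2^4 - 1 = 15
Broadcast last octet = 192 OR 15 = 207

207


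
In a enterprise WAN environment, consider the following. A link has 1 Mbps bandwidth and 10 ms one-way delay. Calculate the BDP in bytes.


Given: bandwidth = 1 Mbps, delay = 10 ms
BDP in bits = 1 * 10^6 * 10 / 1000
BDP in bits = 10000
BDP in bytes = 10000 / 8 = 1250

1250


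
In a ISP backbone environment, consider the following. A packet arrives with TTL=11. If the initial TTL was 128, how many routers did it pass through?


Given: initial TTL = 128, received TTL = 11
Hops = initial TTL - received TTL
Hops = 128 - 11 = 117

117


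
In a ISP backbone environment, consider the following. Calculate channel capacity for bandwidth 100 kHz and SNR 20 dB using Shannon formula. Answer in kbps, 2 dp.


Given: B = 100 kHz, SNR = 20 dB
SNR linear = 10^(20/10) = 100
1 + SNR = 101
log2(101) = 6.6582114828
C = 100 * 1000 * 6.6582114828 = 665821.1483 bps
C = 665.821148 kbps -> 665.82 kbps (2 dp)

665.82


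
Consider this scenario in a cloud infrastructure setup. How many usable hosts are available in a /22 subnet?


Given: subnet mask /22
Host bits = 32 - 22 = 10
Total addresses = 2^10 = 1024
Usable hosts = 1024 - 2 (network + broadcast) = 1022

1022


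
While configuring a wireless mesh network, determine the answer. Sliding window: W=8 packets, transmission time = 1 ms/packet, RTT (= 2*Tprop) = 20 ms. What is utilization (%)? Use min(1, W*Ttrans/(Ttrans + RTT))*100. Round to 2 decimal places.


Given: W = 8, Ttrans = 1 ms, RTT = 20 ms (= 2 * Tprop, Tprop = 10 ms)
Cycle time = Ttrans + RTT = 1 + 20 = 21 ms (first packet sent until its ACK returns)
W * Ttrans = 8 * 1 = 8 ms of sending per cycle
W * Ttrans / (Ttrans + RTT) = 8 / 21 = 0.380952
U = min(1, 0.380952) = 0.380952
U% = 38.10%

38.10


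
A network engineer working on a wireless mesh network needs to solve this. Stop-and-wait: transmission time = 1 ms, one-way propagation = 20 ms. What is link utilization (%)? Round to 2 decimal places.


Given: Ttrans = 1 ms, Tprop = 20 ms
RTT = 2 * Tprop = 2 * 20 = 40 ms
U = Ttrans / (Ttrans + RTT)
U = 1 / (1 + 40)
U = 1 / 41 = 0.02439
U% = 2.44%

2.44


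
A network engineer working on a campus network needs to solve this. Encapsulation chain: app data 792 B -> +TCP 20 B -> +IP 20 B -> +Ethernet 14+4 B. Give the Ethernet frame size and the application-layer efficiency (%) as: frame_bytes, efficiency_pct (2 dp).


TCP segment = 792 + 20 = 812 B
IP packet = 812 + 20 = 832 B
Ethernet frame = 832 + 14 + 4 = 850 B
Efficiency = app / frame = 792 / 850 = 0.931765 = 93.1765% -> 93.18% (2 dp)

850, 93.18


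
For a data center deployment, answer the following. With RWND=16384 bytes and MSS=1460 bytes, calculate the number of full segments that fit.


Given: RWND = 16384 bytes, MSS = 1460 bytes
Full segments = floor(RWND / MSS)
Full segments = floor(16384 / 1460)
Full segments = floor(11.2219) = 11

11


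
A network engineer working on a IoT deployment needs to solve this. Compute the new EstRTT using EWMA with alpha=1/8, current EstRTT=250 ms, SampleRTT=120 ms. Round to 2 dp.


Given: EstRTT = 250 ms, SampleRTT = 120 ms, alpha = 1/8
New EstRTT = (1 - alpha) * EstRTT + alpha * SampleRTT
(7/8) * 250 = 218.75
(1/8) * 120 = 15
New EstRTT = 218.75 + 15 = 233.75 ms -> 233.75 ms (2 dp)

233.75


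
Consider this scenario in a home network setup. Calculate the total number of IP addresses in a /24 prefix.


Given: CIDR prefix /24
Host bits = 32 - 24 = 8
Total addresses = 2^8 = 256

256


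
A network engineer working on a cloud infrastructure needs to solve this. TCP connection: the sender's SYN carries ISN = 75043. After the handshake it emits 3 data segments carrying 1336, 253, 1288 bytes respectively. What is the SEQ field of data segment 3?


The SYN occupies sequence number ISN = 75043, so the first data byte is ISN + 1 = 75044.
SEQ of data segment i = (ISN + 1) + sum of payload sizes of segments 1..i-1.
Segment 1: SEQ = 75044, payload = 1336 bytes
Segment 2: SEQ = 76380, payload = 253 bytes
Segment 3: SEQ = 76633, payload = 1288 bytes
SEQ of segment 3 = 75044 + 1336 + 253 = 76633

76633


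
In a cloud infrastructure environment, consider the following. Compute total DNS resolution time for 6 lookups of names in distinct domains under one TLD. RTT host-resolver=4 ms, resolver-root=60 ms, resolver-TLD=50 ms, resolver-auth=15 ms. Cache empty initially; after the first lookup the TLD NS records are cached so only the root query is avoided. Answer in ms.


Lookup 1 (cold cache): local + root + TLD + auth = 4 + 60 + 50 + 15 = 129 ms
Lookups 2..6 (TLD NS cached -> skip root; new domain -> still ask TLD and auth): local + TLD + auth = 4 + 50 + 15 = 69 ms each
Remaining 5 lookups: 5 * 69 = 345 ms
Total = 129 + 345 = 474 ms

474


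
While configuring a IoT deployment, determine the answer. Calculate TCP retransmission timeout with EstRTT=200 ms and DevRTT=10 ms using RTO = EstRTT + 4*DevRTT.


Given: EstRTT = 200 ms, DevRTT = 10 ms
Timeout = EstRTT + 4 * DevRTT
4 * DevRTT = 4 * 10 = 40
Timeout = 200 + 40 = 240 ms

240


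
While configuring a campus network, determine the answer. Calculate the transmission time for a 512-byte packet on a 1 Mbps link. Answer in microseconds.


Given: packet = 512 bytes, bandwidth = 1 Mbps
Packet in bits = 512 * 8 = 4096 bits
Bandwidth = 1 * 10^6 = 1000000 bps
Time = 4096 / 1000000 seconds
Time in us = 4096 * 10^6 / 1000000 = 4096

4096


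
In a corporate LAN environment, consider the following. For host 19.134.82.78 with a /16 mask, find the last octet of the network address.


Given: IP = 19.134.82.78, prefix = /16
Subnet mask = 255.255.0.0
Last octet of IP: 78
Last octet of mask: 0
Network last octet = 78 AND 0 = 0

0


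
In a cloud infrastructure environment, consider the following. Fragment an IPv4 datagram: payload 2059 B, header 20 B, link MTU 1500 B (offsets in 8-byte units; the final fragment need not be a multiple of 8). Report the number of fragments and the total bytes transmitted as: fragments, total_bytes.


Max data per non-final fragment = floor((MTU - header)/8)*8 = floor((1500 - 20)/8)*8 = floor(1480/8)*8 = 1480 B
Final fragment needs no 8-byte alignment: it can carry up to MTU - header = 1480 B
Non-final fragments needed = ceil((payload - 1480) / 1480) = ceil(579/1480) = ceil(0.3912) = 1
Number of fragments = 1 + 1 = 2
Fragment sizes (data): 1 * 1480 B + 579 B (last, 579 <= 1480 OK)
Total bytes sent = payload + n_frags * header = 2059 + 2*20 = 2059 + 40 = 2099 B

2, 2099


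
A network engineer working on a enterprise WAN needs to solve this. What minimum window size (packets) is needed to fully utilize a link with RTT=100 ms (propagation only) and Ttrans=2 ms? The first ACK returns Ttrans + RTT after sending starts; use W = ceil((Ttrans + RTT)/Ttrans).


Given: Ttrans = 2 ms, RTT = 100 ms (= 2 * Tprop, Tprop = 50 ms)
Time until first ACK returns = Ttrans + RTT = 2 + 100 = 102 ms
Need W * Ttrans >= Ttrans + RTT  ->  W >= (Ttrans + RTT) / Ttrans
(Ttrans + RTT) / Ttrans = 102 / 2 = 51
W_min = ceil(51) = 51

51


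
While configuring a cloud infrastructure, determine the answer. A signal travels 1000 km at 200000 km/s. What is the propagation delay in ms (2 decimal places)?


Given: distance = 1000 km, speed = 200000 km/s
Delay = distance / speed = 1000 / 200000 seconds
Delay in ms = 1000 * 1000 / 200000
Delay = 5.0000 ms
Rounded to 2 dp = 5.00 ms

5.00


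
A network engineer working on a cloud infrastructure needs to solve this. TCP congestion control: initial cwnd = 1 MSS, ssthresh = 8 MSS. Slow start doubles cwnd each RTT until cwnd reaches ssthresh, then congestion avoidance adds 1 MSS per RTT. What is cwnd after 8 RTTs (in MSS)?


RTT 0: cwnd = 1 MSS (initial)
RTT 1: cwnd = 2 MSS (slow start, doubled)
RTT 2: cwnd = 4 MSS (slow start, doubled)
RTT 3: cwnd = 8 MSS (slow start, doubled)
RTT 4: cwnd = 9 MSS (congestion avoidance, +1)
RTT 5: cwnd = 10 MSS (congestion avoidance, +1)
RTT 6: cwnd = 11 MSS (congestion avoidance, +1)
RTT 7: cwnd = 12 MSS (congestion avoidance, +1)
RTT 8: cwnd = 13 MSS (congestion avoidance, +1)

13


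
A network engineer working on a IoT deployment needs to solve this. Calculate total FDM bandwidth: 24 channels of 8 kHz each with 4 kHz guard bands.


Given: 24 channels, 8 kHz each, guard = 4 kHz
Channel bandwidth = 24 * 8 = 192 kHz
Guard bands = 23 gaps * 4 kHz = 92 kHz
Total = 192 + 92 = 284 kHz

284


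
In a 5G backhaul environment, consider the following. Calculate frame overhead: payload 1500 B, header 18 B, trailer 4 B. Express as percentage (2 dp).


Given: payload = 1500 B, header = 18 B, trailer = 4 B
Overhead bytes = header + trailer = 18 + 4 = 22
Total frame = payload + overhead = 1500 + 22 = 1522
Overhead % = 22 / 1522 * 100 = 1.4455% -> 1.45% (2 dp)

1.45


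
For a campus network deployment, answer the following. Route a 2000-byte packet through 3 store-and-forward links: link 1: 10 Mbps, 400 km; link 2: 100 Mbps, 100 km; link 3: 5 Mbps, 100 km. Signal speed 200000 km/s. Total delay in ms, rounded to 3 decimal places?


Packet = 2000 bytes = 16000 bits. Store-and-forward: sum (t_trans + t_prop) per link.
Link 1: t_trans = 16000/(10*10^6) s = 1.6000 ms; t_prop = 400/200000 s = 2.0000 ms; subtotal = 3.6000 ms
Link 2: t_trans = 16000/(100*10^6) s = 0.1600 ms; t_prop = 100/200000 s = 0.5000 ms; subtotal = 0.6600 ms
Link 3: t_trans = 16000/(5*10^6) s = 3.2000 ms; t_prop = 100/200000 s = 0.5000 ms; subtotal = 3.7000 ms
End-to-end = 3.6000 + 0.6600 + 3.7000 = 7.9600 ms -> 7.960 ms (3 dp)

7.960


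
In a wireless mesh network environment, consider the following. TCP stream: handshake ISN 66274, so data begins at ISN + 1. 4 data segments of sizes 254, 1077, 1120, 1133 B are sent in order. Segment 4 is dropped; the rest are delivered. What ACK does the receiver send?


SYN uses sequence number 66274; first data byte = ISN + 1 = 66275.
Segment 1: SEQ = 66275, len = 254 B, covers [66275, 66528]
Segment 2: SEQ = 66529, len = 1077 B, covers [66529, 67605]
Segment 3: SEQ = 67606, len = 1120 B, covers [67606, 68725]
Segment 4: SEQ = 68726, len = 1133 B, covers [68726, 69858] [LOST]
In-order data received: bytes [66275, 68725] (segments 1..3).
Segment 4 missing -> gap begins at byte 68726.
Cumulative ACK = next expected in-order byte = 66275 + 254 + 1077 + 1120 = 68726

68726


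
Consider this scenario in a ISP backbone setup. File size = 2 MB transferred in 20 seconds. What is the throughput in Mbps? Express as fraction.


Given: file = 2 MB, time = 20 s
File in Mb = 2 * 8 = 16 Mb
Throughput = 16 / 20 Mbps
Throughput = 4/5 Mbps

4/5


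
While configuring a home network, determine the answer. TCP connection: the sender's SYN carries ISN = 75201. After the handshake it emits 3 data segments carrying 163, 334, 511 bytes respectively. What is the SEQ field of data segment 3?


The SYN occupies sequence number ISN = 75201, so the first data byte is ISN + 1 = 75202.
SEQ of data segment i = (ISN + 1) + sum of payload sizes of segments 1..i-1.
Segment 1: SEQ = 75202, payload = 163 bytes
Segment 2: SEQ = 75365, payload = 334 bytes
Segment 3: SEQ = 75699, payload = 511 bytes
SEQ of segment 3 = 75202 + 163 + 334 = 75699

75699


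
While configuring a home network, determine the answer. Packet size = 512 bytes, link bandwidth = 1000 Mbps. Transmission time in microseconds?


Given: packet = 512 bytes, bandwidth = 1000 Mbps
Packet in bits = 512 * 8 = 4096 bits
Bandwidth = 1000 * 10^6 = 1000000000 bps
Time = 4096 / 1000000000 seconds
Time in us = 4096 * 10^6 / 1000000000 = 4.096

4.096


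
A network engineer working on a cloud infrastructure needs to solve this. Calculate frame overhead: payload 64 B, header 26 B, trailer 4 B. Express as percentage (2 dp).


Given: payload = 64 B, header = 26 B, trailer = 4 B
Overhead bytes = header + trailer = 26 + 4 = 30
Total frame = payload + overhead = 64 + 30 = 94
Overhead % = 30 / 94 * 100 = 31.9149% -> 31.91% (2 dp)

31.91


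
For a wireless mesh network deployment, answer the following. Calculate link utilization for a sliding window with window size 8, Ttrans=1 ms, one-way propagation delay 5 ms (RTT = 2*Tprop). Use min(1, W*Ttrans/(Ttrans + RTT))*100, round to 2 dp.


Given: W = 8, Ttrans = 1 ms, RTT = 10 ms (= 2 * Tprop, Tprop = 5 ms)
Cycle time = Ttrans + RTT = 1 + 10 = 11 ms (first packet sent until its ACK returns)
W * Ttrans = 8 * 1 = 8 ms of sending per cycle
W * Ttrans / (Ttrans + RTT) = 8 / 11 = 0.727273
U = min(1, 0.727273) = 0.727273
U% = 72.73%

72.73


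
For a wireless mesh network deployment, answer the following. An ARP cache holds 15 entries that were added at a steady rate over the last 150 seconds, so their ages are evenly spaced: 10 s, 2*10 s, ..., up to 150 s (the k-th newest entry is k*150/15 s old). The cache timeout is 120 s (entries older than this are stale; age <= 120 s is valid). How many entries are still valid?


Ages are k * 150/15 s for k = 1..15 (spacing = 10.0000 s).
Entry k is valid iff k * 150/15 <= 120 iff k <= 15 * 120 / 150 = 12.0000
n_valid = floor(12.0000) = 12
(n_stale = 15 - 12 = 3)

12


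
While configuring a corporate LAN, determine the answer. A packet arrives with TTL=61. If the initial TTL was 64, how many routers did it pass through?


Given: initial TTL = 64, received TTL = 61
Hops = initial TTL - received TTL
Hops = 64 - 61 = 3

3


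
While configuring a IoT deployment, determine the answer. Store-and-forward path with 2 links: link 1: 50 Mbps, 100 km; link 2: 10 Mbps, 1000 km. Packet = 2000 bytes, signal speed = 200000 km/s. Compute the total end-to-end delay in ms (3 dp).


Packet = 2000 bytes = 16000 bits. Store-and-forward: sum (t_trans + t_prop) per link.
Link 1: t_trans = 16000/(50*10^6) s = 0.3200 ms; t_prop = 100/200000 s = 0.5000 ms; subtotal = 0.8200 ms
Link 2: t_trans = 16000/(10*10^6) s = 1.6000 ms; t_prop = 1000/200000 s = 5.0000 ms; subtotal = 6.6000 ms
End-to-end = 0.8200 + 6.6000 = 7.4200 ms -> 7.420 ms (3 dp)

7.420


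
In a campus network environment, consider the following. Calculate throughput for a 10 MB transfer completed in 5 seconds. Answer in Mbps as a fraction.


Given: file = 10 MB, time = 5 s
File in Mb = 10 * 8 = 80 Mb
Throughput = 80 / 5 Mbps
Throughput = 16 Mbps

16


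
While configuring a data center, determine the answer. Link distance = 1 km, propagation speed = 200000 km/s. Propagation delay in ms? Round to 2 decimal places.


Given: distance = 1 km, speed = 200000 km/s
Delay = distance / speed = 1 / 200000 seconds
Delay in ms = 1 * 1000 / 200000
Delay = 0.0050 ms
Rounded to 2 dp = 0.01 ms

0.01


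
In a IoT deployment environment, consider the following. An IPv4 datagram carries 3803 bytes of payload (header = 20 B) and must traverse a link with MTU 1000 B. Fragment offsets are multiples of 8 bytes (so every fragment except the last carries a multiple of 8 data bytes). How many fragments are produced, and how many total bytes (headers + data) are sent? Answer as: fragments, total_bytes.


Max data per non-final fragment = floor((MTU - header)/8)*8 = floor((1000 - 20)/8)*8 = floor(980/8)*8 = 976 B
Final fragment needs no 8-byte alignment: it can carry up to MTU - header = 980 B
Non-final fragments needed = ceil((payload - 980) / 976) = ceil(2823/976) = ceil(2.8924) = 3
Number of fragments = 3 + 1 = 4
Fragment sizes (data): 3 * 976 B + 875 B (last, 875 <= 980 OK)
Total bytes sent = payload + n_frags * header = 3803 + 4*20 = 3803 + 80 = 3883 B

4, 3883


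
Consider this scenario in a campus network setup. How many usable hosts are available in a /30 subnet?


Given: subnet mask /30
Host bits = 32 - 30 = 2
Total addresses = 2^2 = 4
Usable hosts = 4 - 2 (network + broadcast) = 2

2


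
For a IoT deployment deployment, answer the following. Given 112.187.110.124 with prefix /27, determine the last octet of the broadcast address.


Given: IP = 112.187.110.124, prefix = /27
Host bits = 32 - 27 = 5
Network last octet = 124 AND mask = 96
Host part size = 2^5 - 1 = 31
Broadcast last octet = 96 OR 31 = 127

127


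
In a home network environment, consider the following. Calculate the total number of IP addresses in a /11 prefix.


Given: CIDR prefix /11
Host bits = 32 - 11 = 21
Total addresses = 2^21 = 2097152

2097152


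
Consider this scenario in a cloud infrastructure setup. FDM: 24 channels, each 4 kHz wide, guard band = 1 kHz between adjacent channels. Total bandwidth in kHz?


Given: 24 channels, 4 kHz each, guard = 1 kHz
Channel bandwidth = 24 * 4 = 96 kHz
Guard bands = 23 gaps * 1 kHz = 23 kHz
Total = 96 + 23 = 119 kHz

119


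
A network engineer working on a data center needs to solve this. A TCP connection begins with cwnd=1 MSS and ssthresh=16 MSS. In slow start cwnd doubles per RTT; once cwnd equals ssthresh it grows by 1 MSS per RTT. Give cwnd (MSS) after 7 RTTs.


RTT 0: cwnd = 1 MSS (initial)
RTT 1: cwnd = 2 MSS (slow start, doubled)
RTT 2: cwnd = 4 MSS (slow start, doubled)
RTT 3: cwnd = 8 MSS (slow start, doubled)
RTT 4: cwnd = 16 MSS (slow start, doubled)
RTT 5: cwnd = 17 MSS (congestion avoidance, +1)
RTT 6: cwnd = 18 MSS (congestion avoidance, +1)
RTT 7: cwnd = 19 MSS (congestion avoidance, +1)

19


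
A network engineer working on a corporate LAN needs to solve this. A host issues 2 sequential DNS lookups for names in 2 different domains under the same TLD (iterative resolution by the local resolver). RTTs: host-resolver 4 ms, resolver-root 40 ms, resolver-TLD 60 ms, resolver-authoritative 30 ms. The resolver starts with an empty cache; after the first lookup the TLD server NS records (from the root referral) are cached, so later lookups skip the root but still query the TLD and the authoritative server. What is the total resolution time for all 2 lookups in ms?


Lookup 1 (cold cache): local + root + TLD + auth = 4 + 40 + 60 + 30 = 134 ms
Lookups 2..2 (TLD NS cached -> skip root; new domain -> still ask TLD and auth): local + TLD + auth = 4 + 60 + 30 = 94 ms each
Remaining 1 lookups: 1 * 94 = 94 ms
Total = 134 + 94 = 228 ms

228


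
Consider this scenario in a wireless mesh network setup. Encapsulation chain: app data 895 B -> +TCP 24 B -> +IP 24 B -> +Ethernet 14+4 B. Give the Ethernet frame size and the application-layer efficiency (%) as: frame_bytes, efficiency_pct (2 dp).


TCP segment = 895 + 24 = 919 B
IP packet = 919 + 24 = 943 B
Ethernet frame = 943 + 14 + 4 = 961 B
Efficiency = app / frame = 895 / 961 = 0.931322 = 93.1322% -> 93.13% (2 dp)

961, 93.13


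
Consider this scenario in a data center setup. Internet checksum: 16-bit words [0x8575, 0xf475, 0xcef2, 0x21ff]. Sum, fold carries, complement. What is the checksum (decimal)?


Given words: [0x8575, 0xf475, 0xcef2, 0x21ff]
Step 1: Sum all words
Raw sum = 34165 + 62581 + 52978 + 8703 = 158427
Step 2: Fold carry: (27355 + 2) = 27357
One's complement = ~27357 & 0xFFFF = 38178

38178


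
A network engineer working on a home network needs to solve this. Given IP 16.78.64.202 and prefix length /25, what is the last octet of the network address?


Given: IP = 16.78.64.202, prefix = /25
Subnet mask = 255.255.255.128
Last octet of IP: 202
Last octet of mask: 128
Network last octet = 202 AND 128 = 128

128


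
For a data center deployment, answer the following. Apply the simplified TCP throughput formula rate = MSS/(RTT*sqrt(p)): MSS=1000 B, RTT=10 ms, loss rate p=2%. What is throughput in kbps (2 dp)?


Given: MSS = 1000 bytes, RTT = 10 ms, loss = 2%
RTT in seconds = 10 / 1000 = 0.01
Loss rate = 2% = 0.02
sqrt(loss) = sqrt(0.02) = 0.141421356237
Throughput (bytes/s) = 1000 / (0.01 * 0.141421356237) = 707106.7812
Throughput (kbps) = 707106.7812 * 8 / 1000 = 5656.854249 -> 5656.85 kbps (2 dp)

5656.85


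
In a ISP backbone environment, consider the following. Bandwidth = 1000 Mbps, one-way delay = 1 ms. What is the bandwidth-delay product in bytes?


Given: bandwidth = 1000 Mbps, delay = 1 ms
BDP in bits = 1000 * 10^6 * 1 / 1000
BDP in bits = 1000000
BDP in bytes = 1000000 / 8 = 125000

125000


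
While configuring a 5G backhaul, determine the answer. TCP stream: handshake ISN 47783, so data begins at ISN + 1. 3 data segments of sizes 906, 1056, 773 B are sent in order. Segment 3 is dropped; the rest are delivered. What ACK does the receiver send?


SYN uses sequence number 47783; first data byte = ISN + 1 = 47784.
Segment 1: SEQ = 47784, len = 906 B, covers [47784, 48689]
Segment 2: SEQ = 48690, len = 1056 B, covers [48690, 49745]
Segment 3: SEQ = 49746, len = 773 B, covers [49746, 50518] [LOST]
In-order data received: bytes [47784, 49745] (segments 1..2).
Segment 3 missing -> gap begins at byte 49746.
Cumulative ACK = next expected in-order byte = 47784 + 906 + 1056 = 49746

49746


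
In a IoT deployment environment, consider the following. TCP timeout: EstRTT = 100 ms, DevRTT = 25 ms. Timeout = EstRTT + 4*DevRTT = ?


Given: EstRTT = 100 ms, DevRTT = 25 ms
Timeout = EstRTT + 4 * DevRTT
4 * DevRTT = 4 * 25 = 100
Timeout = 100 + 100 = 200 ms

200


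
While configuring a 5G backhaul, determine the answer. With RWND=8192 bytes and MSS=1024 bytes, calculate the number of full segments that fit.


Given: RWND = 8192 bytes, MSS = 1024 bytes
Full segments = floor(RWND / MSS)
Full segments = floor(8192 / 1024)
Full segments = floor(8.0) = 8

8


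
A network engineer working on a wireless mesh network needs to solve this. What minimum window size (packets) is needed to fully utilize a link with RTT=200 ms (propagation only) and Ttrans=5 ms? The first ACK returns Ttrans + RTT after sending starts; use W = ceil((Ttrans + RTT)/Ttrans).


Given: Ttrans = 5 ms, RTT = 200 ms (= 2 * Tprop, Tprop = 100 ms)
Time until first ACK returns = Ttrans + RTT = 5 + 200 = 205 ms
Need W * Ttrans >= Ttrans + RTT  ->  W >= (Ttrans + RTT) / Ttrans
(Ttrans + RTT) / Ttrans = 205 / 5 = 41
W_min = ceil(41) = 41

41


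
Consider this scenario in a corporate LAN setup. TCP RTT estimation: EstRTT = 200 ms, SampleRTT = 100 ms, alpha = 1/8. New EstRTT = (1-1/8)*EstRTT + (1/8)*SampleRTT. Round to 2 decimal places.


Given: EstRTT = 200 ms, SampleRTT = 100 ms, alpha = 1/8
New EstRTT = (1 - alpha) * EstRTT + alpha * SampleRTT
(7/8) * 200 = 175
(1/8) * 100 = 12.5
New EstRTT = 175 + 12.5 = 187.5 ms -> 187.50 ms (2 dp)

187.50


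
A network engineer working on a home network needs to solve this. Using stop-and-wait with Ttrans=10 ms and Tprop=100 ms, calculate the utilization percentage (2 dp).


Given: Ttrans = 10 ms, Tprop = 100 ms
RTT = 2 * Tprop = 2 * 100 = 200 ms
U = Ttrans / (Ttrans + RTT)
U = 10 / (10 + 200)
U = 10 / 210 = 0.047619
U% = 4.76%

4.76


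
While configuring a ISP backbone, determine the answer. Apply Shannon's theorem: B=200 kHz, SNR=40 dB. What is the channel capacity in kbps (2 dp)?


Given: B = 200 kHz, SNR = 40 dB
SNR linear = 10^(40/10) = 10000
1 + SNR = 10001
log2(10001) = 13.2878566418
C = 200 * 1000 * 13.2878566418 = 2657571.3284 bps
C = 2657.571328 kbps -> 2657.57 kbps (2 dp)

2657.57


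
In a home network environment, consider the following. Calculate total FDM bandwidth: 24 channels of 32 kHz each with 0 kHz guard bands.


Given: 24 channels, 32 kHz each, guard = 0 kHz
Channel bandwidth = 24 * 32 = 768 kHz
Guard bands = 23 gaps * 0 kHz = 0 kHz
Total = 768 + 0 = 768 kHz

768


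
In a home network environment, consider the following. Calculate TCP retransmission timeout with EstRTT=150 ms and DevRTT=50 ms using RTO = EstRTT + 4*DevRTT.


Given: EstRTT = 150 ms, DevRTT = 50 ms
Timeout = EstRTT + 4 * DevRTT
4 * DevRTT = 4 * 50 = 200
Timeout = 150 + 200 = 350 ms

350


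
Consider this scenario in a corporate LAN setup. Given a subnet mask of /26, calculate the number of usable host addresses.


Given: subnet mask /26
Host bits = 32 - 26 = 6
Total addresses = 2^6 = 64
Usable hosts = 64 - 2 (network + broadcast) = 62

62


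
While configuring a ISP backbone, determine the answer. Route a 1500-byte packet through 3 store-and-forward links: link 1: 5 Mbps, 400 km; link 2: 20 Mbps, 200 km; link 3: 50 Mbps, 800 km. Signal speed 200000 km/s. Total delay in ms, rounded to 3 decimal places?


Packet = 1500 bytes = 12000 bits. Store-and-forward: sum (t_trans + t_prop) per link.
Link 1: t_trans = 12000/(5*10^6) s = 2.4000 ms; t_prop = 400/200000 s = 2.0000 ms; subtotal = 4.4000 ms
Link 2: t_trans = 12000/(20*10^6) s = 0.6000 ms; t_prop = 200/200000 s = 1.0000 ms; subtotal = 1.6000 ms
Link 3: t_trans = 12000/(50*10^6) s = 0.2400 ms; t_prop = 800/200000 s = 4.0000 ms; subtotal = 4.2400 ms
End-to-end = 4.4000 + 1.6000 + 4.2400 = 10.2400 ms -> 10.240 ms (3 dp)

10.240


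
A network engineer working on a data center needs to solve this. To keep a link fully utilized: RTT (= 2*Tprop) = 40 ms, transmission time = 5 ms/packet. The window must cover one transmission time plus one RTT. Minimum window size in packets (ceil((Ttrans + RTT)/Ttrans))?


Given: Ttrans = 5 ms, RTT = 40 ms (= 2 * Tprop, Tprop = 20 ms)
Time until first ACK returns = Ttrans + RTT = 5 + 40 = 45 ms
Need W * Ttrans >= Ttrans + RTT  ->  W >= (Ttrans + RTT) / Ttrans
(Ttrans + RTT) / Ttrans = 45 / 5 = 9
W_min = ceil(9) = 9

9


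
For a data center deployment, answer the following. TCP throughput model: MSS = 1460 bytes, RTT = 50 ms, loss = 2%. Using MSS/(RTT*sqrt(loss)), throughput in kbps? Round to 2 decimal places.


Given: MSS = 1460 bytes, RTT = 50 ms, loss = 2%
RTT in seconds = 50 / 1000 = 0.05
Loss rate = 2% = 0.02
sqrt(loss) = sqrt(0.02) = 0.141421356237
Throughput (bytes/s) = 1460 / (0.05 * 0.141421356237) = 206475.1801
Throughput (kbps) = 206475.1801 * 8 / 1000 = 1651.801441 -> 1651.80 kbps (2 dp)

1651.80


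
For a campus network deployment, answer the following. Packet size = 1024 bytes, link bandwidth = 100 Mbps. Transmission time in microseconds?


Given: packet = 1024 bytes, bandwidth = 100 Mbps
Packet in bits = 1024 * 8 = 8192 bits
Bandwidth = 100 * 10^6 = 100000000 bps
Time = 8192 / 100000000 seconds
Time in us = 8192 * 10^6 / 100000000 = 81.92

81.92


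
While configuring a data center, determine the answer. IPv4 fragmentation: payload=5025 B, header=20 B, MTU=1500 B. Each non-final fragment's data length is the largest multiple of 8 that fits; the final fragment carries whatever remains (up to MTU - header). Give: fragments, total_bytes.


Max data per non-final fragment = floor((MTU - header)/8)*8 = floor((1500 - 20)/8)*8 = floor(1480/8)*8 = 1480 B
Final fragment needs no 8-byte alignment: it can carry up to MTU - header = 1480 B
Non-final fragments needed = ceil((payload - 1480) / 1480) = ceil(3545/1480) = ceil(2.3953) = 3
Number of fragments = 3 + 1 = 4
Fragment sizes (data): 3 * 1480 B + 585 B (last, 585 <= 1480 OK)
Total bytes sent = payload + n_frags * header = 5025 + 4*20 = 5025 + 80 = 5105 B

4, 5105


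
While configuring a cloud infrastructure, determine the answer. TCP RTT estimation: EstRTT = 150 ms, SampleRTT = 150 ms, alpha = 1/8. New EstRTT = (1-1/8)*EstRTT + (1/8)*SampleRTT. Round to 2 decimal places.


Given: EstRTT = 150 ms, SampleRTT = 150 ms, alpha = 1/8
New EstRTT = (1 - alpha) * EstRTT + alpha * SampleRTT
(7/8) * 150 = 131.25
(1/8) * 150 = 18.75
New EstRTT = 131.25 + 18.75 = 150 ms -> 150.00 ms (2 dp)

150.00


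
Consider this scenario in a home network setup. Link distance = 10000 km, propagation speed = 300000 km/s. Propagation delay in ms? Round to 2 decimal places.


Given: distance = 10000 km, speed = 300000 km/s
Delay = distance / speed = 10000 / 300000 seconds
Delay in ms = 10000 * 1000 / 300000
Delay = 33.3333 ms
Rounded to 2 dp = 33.33 ms

33.33


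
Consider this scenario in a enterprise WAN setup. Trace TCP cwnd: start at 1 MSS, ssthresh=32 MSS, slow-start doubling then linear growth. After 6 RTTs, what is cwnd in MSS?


RTT 0: cwnd = 1 MSS (initial)
RTT 1: cwnd = 2 MSS (slow start, doubled)
RTT 2: cwnd = 4 MSS (slow start, doubled)
RTT 3: cwnd = 8 MSS (slow start, doubled)
RTT 4: cwnd = 16 MSS (slow start, doubled)
RTT 5: cwnd = 32 MSS (slow start, doubled)
RTT 6: cwnd = 33 MSS (congestion avoidance, +1)

33


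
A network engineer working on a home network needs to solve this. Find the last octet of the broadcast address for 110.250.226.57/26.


Given: IP = 110.250.226.57, prefix = /26
Host bits = 32 - 26 = 6
Network last octet = 57 AND mask = 0
Host part size = 2^6 - 1 = 63
Broadcast last octet = 0 OR 63 = 63

63


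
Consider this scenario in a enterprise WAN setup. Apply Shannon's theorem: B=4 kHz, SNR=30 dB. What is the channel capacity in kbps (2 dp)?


Given: B = 4 kHz, SNR = 30 dB
SNR linear = 10^(30/10) = 1000
1 + SNR = 1001
log2(1001) = 9.9672262588
C = 4 * 1000 * 9.9672262588 = 39868.9050 bps
C = 39.868905 kbps -> 39.87 kbps (2 dp)

39.87


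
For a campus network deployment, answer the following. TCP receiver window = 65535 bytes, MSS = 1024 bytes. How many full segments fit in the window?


Given: RWND = 65535 bytes, MSS = 1024 bytes
Full segments = floor(RWND / MSS)
Full segments = floor(65535 / 1024)
Full segments = floor(63.999) = 63

63


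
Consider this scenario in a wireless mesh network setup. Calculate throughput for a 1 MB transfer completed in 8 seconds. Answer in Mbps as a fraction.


Given: file = 1 MB, time = 8 s
File in Mb = 1 * 8 = 8 Mb
Throughput = 8 / 8 Mbps
Throughput = 1 Mbps

1


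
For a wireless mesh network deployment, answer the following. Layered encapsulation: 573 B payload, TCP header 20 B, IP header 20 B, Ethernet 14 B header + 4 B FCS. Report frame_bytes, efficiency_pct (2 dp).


TCP segment = 573 + 20 = 593 B
IP packet = 593 + 20 = 613 B
Ethernet frame = 613 + 14 + 4 = 631 B
Efficiency = app / frame = 573 / 631 = 0.908082 = 90.8082% -> 90.81% (2 dp)

631, 90.81


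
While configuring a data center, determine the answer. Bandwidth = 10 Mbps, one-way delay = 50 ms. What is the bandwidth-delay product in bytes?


Given: bandwidth = 10 Mbps, delay = 50 ms
BDP in bits = 10 * 10^6 * 50 / 1000
BDP in bits = 500000
BDP in bytes = 500000 / 8 = 62500

62500


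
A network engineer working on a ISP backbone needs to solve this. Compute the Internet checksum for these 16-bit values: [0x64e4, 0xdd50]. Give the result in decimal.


Given words: [0x64e4, 0xdd50]
Step 1: Sum all words
Raw sum = 25828 + 56656 = 82484
Step 2: Fold carry: (16948 + 1) = 16949
One's complement = ~16949 & 0xFFFF = 48586

48586
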